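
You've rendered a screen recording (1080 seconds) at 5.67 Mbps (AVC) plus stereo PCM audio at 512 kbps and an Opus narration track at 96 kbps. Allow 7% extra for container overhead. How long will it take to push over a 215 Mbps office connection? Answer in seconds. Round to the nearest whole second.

34 seconds

Audio total: 512 + 96 = 608 kbps = 0.608 Mbps.
Total bitrate: 6.278 Mbps.
File: 6.278 Mbps × 1080 s = 6780.2 Mb.
With 7% container overhead: ×1.07. → 7254.9 Mb.
At 215 Mbps: 7254.9 / 215 = 33.7 s ≈ 33.7 seconds.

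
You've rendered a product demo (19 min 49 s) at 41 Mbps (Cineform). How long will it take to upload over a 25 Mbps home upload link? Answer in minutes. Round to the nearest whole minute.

32 minutes

19 min 49 s = 1189 s
File: 41.000 Mbps × 1189 s = 48749.0 Mb.
At 25 Mbps: 48749.0 / 25 = 1950.0 s ≈ 32.5 minutes.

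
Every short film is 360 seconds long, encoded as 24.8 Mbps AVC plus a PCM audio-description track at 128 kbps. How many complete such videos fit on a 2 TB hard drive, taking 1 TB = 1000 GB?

Audio: 128 kbps = 0.128 Mbps.
Total bitrate: 24.928 Mbps.
Per item: 24.928 Mbps × 360 s = 8,974 Mb = 1,122 MB.
Capacity: 2 TB = 16,000,000 Mb; 1782.91 items → 1782 complete.

1782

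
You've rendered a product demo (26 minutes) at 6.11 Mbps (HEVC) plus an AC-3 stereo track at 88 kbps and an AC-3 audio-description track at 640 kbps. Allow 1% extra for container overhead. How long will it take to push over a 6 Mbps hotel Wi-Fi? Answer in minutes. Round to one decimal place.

26 min = 1560 s
Audio total: 88 + 640 = 728 kbps = 0.728 Mbps.
Total bitrate: 6.838 Mbps.
File: 6.838 Mbps × 1560 s = 10667.3 Mb.
With 1% container overhead: ×1.01. → 10774.0 Mb.
At 6 Mbps: 10774.0 / 6 = 1795.7 s ≈ 29.9 minutes.

29.9 minutes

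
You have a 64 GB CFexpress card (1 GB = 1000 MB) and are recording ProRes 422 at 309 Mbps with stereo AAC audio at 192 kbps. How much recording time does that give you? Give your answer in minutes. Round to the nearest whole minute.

Audio: 192 kbps = 0.192 Mbps.
Total bitrate: 309 + 0.192 = 309.192 Mbps.
Capacity: 64 GB = 512,000 Mb.
Recording time: 512,000 / 309.192 = 1,656 s ≈ 27.6 minutes.

28 minutes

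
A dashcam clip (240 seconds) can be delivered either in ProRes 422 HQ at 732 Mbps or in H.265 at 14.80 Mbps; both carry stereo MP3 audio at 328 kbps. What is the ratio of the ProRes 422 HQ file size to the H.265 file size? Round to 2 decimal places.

Audio: 328 kbps = 0.328 Mbps.
ProRes 422 HQ: 732.328 Mbps × 240 s = 175758.7 Mb = 21.970 GB.
H.265: 15.128 Mbps × 240 s = 3630.7 Mb = 0.454 GB.
Ratio: 21.970 / 0.454 = 48.409.

48.41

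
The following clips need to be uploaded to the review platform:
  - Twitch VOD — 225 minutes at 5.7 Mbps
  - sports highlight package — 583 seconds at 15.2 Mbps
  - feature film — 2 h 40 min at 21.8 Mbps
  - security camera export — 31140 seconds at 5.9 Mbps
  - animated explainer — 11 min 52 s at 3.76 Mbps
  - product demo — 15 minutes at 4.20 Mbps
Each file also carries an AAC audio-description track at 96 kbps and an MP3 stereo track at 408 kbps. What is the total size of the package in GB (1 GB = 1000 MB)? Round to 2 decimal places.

64.21 GB

Audio total: 96 + 408 = 504 kbps = 0.504 Mbps.
Twitch VOD: 6.204 Mbps × 13500 s = 83754.0 Mb
sports highlight package: 15.704 Mbps × 583 s = 9155.4 Mb
feature film: 22.304 Mbps × 9600 s = 214118.4 Mb
security camera export: 6.404 Mbps × 31140 s = 199420.6 Mb
animated explainer: 4.264 Mbps × 712 s = 3036.0 Mb
product demo: 4.704 Mbps × 900 s = 4233.6 Mb
Total: 513718.0 Mb = 64214.7 MB.
= 64.21 GB.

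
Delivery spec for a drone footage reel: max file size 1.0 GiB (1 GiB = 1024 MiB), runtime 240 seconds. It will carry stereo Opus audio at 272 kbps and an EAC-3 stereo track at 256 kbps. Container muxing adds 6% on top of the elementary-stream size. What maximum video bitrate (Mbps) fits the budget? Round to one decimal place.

33.2 Mbps

Budget: 1.0 GiB = 8589.9 Mb.
Stream payload after overhead: 8589.9 / 1.06 = 8103.7 Mb.
Total bitrate budget: 8103.7 Mb / 240 s = 33.765 Mbps.
Audio total: 272 + 256 = 528 kbps = 0.528 Mbps.
Video: 33.765 − 0.528 = 33.237 Mbps.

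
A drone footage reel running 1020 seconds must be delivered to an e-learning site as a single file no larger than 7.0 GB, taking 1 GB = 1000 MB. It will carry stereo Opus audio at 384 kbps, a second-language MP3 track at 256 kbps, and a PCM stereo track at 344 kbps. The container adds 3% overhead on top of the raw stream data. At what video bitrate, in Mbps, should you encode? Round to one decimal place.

Budget: 7.0 GB = 56000.0 Mb.
Stream payload after overhead: 56000.0 / 1.03 = 54368.9 Mb.
Total bitrate budget: 54368.9 Mb / 1020 s = 53.303 Mbps.
Audio total: 384 + 256 + 344 = 984 kbps = 0.984 Mbps.
Video: 53.303 − 0.984 = 52.319 Mbps.

52.3 Mbps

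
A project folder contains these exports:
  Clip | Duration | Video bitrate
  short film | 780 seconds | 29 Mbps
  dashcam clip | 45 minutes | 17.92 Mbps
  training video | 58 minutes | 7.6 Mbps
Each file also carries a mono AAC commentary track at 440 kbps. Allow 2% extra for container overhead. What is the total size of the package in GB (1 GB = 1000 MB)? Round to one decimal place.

12.8 GB

Audio: 440 kbps = 0.440 Mbps.
short film: 29.440 Mbps × 780 s × 1.02 = 23422.5 Mb
dashcam clip: 18.360 Mbps × 2700 s × 1.02 = 50563.4 Mb
training video: 8.040 Mbps × 3480 s × 1.02 = 28538.8 Mb
Total: 102524.7 Mb = 12815.6 MB.
= 12.82 GB.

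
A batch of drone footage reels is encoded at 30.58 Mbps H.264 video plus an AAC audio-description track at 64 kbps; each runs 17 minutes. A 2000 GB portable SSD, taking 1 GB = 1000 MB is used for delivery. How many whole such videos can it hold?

511

17 min = 1020 s
Audio: 64 kbps = 0.064 Mbps.
Total bitrate: 30.644 Mbps.
Per item: 30.644 Mbps × 1020 s = 31,257 Mb = 3,907 MB.
Capacity: 2000 GB = 16,000,000 Mb; 511.89 items → 511 complete.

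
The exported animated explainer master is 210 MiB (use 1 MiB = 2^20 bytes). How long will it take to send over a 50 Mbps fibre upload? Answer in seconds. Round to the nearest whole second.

35 seconds

File: 210 MiB = 1761.6 Mb.
At 50 Mbps: 1761.6 / 50 = 35.2 s ≈ 35.2 seconds.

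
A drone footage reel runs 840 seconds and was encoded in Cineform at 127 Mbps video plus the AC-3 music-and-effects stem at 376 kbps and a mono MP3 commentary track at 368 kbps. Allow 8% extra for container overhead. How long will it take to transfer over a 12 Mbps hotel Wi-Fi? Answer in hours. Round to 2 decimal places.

Audio total: 376 + 368 = 744 kbps = 0.744 Mbps.
Total bitrate: 127.744 Mbps.
File: 127.744 Mbps × 840 s = 107305.0 Mb.
With 8% container overhead: ×1.08. → 115889.4 Mb.
At 12 Mbps: 115889.4 / 12 = 9657.4 s ≈ 2.68 hours.

2.68 hours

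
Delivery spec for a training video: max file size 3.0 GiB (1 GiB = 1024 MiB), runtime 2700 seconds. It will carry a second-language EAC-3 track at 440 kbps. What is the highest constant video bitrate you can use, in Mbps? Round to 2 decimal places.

Budget: 3.0 GiB = 25769.8 Mb.
Total bitrate budget: 25769.8 Mb / 2700 s = 9.544 Mbps.
Audio: 440 kbps = 0.440 Mbps.
Video: 9.544 − 0.440 = 9.104 Mbps.

9.10 Mbps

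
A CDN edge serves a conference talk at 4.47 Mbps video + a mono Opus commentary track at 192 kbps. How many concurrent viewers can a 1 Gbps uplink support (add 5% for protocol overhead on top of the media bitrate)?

Audio: 192 kbps = 0.192 Mbps.
Per-viewer media rate: 4.662 Mbps.
On the wire with 5% overhead: 4.895 Mbps.
1 Gbps = 1,000 Mbps; 1,000 / 4.895 = 204.29 → 204 viewers.

204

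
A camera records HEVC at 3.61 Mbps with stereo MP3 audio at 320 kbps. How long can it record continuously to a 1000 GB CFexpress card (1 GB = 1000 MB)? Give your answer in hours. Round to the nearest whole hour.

565 hours

Audio: 320 kbps = 0.320 Mbps.
Total bitrate: 3.61 + 0.320 = 3.930 Mbps.
Capacity: 1000 GB = 8,000,000 Mb.
Recording time: 8,000,000 / 3.930 = 2,035,623 s ≈ 565 hours.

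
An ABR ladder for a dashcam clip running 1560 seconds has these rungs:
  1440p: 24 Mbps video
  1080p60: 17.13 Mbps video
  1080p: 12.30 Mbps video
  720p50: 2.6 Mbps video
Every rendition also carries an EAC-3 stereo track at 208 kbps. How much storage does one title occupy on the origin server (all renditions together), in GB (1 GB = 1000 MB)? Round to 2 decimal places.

11.09 GB

Audio: 208 kbps = 0.208 Mbps.
Sum of rendition bitrates: (24+0.208) + (17.13+0.208) + (12.30+0.208) + (2.6+0.208) = 56.862 Mbps.
× 1560 s = 88,705 Mb = 11,088 MB = 11.09 GB.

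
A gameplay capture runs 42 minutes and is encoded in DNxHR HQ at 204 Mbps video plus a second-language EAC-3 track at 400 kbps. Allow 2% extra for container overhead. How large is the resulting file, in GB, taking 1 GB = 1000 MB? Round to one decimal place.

65.7 GB

42 min = 2520 s
Audio: 400 kbps = 0.400 Mbps.
Total bitrate: 204 + 0.400 = 204.400 Mbps.
Stream data: 204.400 Mbps × 2520 s = 515088.0 Mb.
With 2% container overhead: ×1.02.
525,390 Mb ÷ 8 = 65,674 MB → 65.67 GB.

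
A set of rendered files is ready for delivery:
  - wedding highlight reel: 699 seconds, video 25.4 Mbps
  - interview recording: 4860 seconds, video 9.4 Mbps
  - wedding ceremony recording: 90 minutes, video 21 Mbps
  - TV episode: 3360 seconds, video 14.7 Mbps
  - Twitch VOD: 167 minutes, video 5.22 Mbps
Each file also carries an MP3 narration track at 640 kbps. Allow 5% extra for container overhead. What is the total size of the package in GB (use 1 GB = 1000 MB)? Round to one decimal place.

Audio: 640 kbps = 0.640 Mbps.
wedding highlight reel: 26.040 Mbps × 699 s × 1.05 = 19112.1 Mb
interview recording: 10.040 Mbps × 4860 s × 1.05 = 51234.1 Mb
wedding ceremony recording: 21.640 Mbps × 5400 s × 1.05 = 122698.8 Mb
TV episode: 15.340 Mbps × 3360 s × 1.05 = 54119.5 Mb
Twitch VOD: 5.860 Mbps × 10020 s × 1.05 = 61653.1 Mb
Total: 308817.6 Mb = 38602.2 MB.
= 38.60 GB.

38.6 GB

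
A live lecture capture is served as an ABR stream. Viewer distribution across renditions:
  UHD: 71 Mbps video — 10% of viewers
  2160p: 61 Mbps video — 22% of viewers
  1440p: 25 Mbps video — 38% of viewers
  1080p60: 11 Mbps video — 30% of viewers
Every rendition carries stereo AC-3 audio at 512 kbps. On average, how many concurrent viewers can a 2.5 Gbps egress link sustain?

Audio: 512 kbps = 0.512 Mbps.
Average per-viewer bitrate: 0.10×71.512 + 0.22×61.512 + 0.38×25.512 + 0.30×11.512 = 33.832 Mbps.
2.5 Gbps = 2,500 Mbps; 2,500 / 33.832 = 73.89 → 73.

73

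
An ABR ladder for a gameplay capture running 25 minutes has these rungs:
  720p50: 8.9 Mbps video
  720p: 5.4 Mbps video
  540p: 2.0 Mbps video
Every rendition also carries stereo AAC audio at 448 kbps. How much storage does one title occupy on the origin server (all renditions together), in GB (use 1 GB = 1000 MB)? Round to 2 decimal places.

25 min = 1500 s
Audio: 448 kbps = 0.448 Mbps.
Sum of rendition bitrates: (8.9+0.448) + (5.4+0.448) + (2.0+0.448) = 17.644 Mbps.
× 1500 s = 26,466 Mb = 3,308 MB = 3.308 GB.

3.31 GB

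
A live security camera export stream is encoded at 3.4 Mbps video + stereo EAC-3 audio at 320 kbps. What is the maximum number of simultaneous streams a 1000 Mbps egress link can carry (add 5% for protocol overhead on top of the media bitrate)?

Audio: 320 kbps = 0.320 Mbps.
Per-viewer media rate: 3.720 Mbps.
On the wire with 5% overhead: 3.906 Mbps.
1000 Mbps = 1,000 Mbps; 1,000 / 3.906 = 256.02 → 256 viewers.

256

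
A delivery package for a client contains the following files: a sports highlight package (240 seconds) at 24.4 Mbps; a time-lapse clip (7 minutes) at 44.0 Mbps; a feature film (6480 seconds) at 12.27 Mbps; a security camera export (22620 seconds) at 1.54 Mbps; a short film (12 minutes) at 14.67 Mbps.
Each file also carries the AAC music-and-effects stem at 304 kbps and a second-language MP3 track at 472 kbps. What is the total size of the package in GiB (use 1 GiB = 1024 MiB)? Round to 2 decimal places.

Audio total: 304 + 472 = 776 kbps = 0.776 Mbps.
sports highlight package: 25.176 Mbps × 240 s = 6042.2 Mb
time-lapse clip: 44.776 Mbps × 420 s = 18805.9 Mb
feature film: 13.046 Mbps × 6480 s = 84538.1 Mb
security camera export: 2.316 Mbps × 22620 s = 52387.9 Mb
short film: 15.446 Mbps × 720 s = 11121.1 Mb
Total: 172895.3 Mb = 21611.9 MB.
= 20.13 GiB.

20.13 GiB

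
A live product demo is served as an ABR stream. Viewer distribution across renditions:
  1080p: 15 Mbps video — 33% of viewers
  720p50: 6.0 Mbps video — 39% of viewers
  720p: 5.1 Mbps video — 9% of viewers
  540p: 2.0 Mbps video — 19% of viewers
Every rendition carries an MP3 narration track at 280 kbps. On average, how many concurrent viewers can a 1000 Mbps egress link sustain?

118

Audio: 280 kbps = 0.280 Mbps.
Average per-viewer bitrate: 0.33×15.280 + 0.39×6.280 + 0.09×5.380 + 0.19×2.280 = 8.409 Mbps.
1000 Mbps = 1,000 Mbps; 1,000 / 8.409 = 118.92 → 118.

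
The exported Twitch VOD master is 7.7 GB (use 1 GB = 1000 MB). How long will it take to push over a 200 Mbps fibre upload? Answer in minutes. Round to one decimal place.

5.1 minutes

File: 7.7 GB = 61600.0 Mb.
At 200 Mbps: 61600.0 / 200 = 308.0 s ≈ 5.13 minutes.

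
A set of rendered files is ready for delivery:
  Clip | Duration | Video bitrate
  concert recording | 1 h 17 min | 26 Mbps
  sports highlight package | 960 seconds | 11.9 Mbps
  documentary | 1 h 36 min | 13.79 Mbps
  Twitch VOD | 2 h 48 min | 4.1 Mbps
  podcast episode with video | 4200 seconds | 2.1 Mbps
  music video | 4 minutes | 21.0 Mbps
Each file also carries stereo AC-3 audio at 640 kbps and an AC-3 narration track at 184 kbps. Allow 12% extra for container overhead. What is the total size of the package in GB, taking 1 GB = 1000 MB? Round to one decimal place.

40.2 GB

Audio total: 640 + 184 = 824 kbps = 0.824 Mbps.
concert recording: 26.824 Mbps × 4620 s × 1.12 = 138798.1 Mb
sports highlight package: 12.724 Mbps × 960 s × 1.12 = 13680.8 Mb
documentary: 14.614 Mbps × 5760 s × 1.12 = 94277.8 Mb
Twitch VOD: 4.924 Mbps × 10080 s × 1.12 = 55590.0 Mb
podcast episode with video: 2.924 Mbps × 4200 s × 1.12 = 13754.5 Mb
music video: 21.824 Mbps × 240 s × 1.12 = 5866.3 Mb
Total: 321967.6 Mb = 40245.9 MB.
= 40.25 GB.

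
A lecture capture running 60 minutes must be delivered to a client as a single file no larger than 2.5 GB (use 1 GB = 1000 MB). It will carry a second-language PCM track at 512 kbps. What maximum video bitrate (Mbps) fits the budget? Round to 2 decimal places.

Budget: 2.5 GB = 20000.0 Mb.
60 min = 3600 s
Total bitrate budget: 20000.0 Mb / 3600 s = 5.556 Mbps.
Audio: 512 kbps = 0.512 Mbps.
Video: 5.556 − 0.512 = 5.044 Mbps.

5.04 Mbps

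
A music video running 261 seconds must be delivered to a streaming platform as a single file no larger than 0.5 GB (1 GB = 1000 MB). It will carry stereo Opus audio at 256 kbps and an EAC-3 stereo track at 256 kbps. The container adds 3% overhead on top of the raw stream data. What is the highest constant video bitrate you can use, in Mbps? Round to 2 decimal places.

Budget: 0.5 GB = 4000.0 Mb.
Stream payload after overhead: 4000.0 / 1.03 = 3883.5 Mb.
Total bitrate budget: 3883.5 Mb / 261 s = 14.879 Mbps.
Audio total: 256 + 256 = 512 kbps = 0.512 Mbps.
Video: 14.879 − 0.512 = 14.367 Mbps.

14.37 Mbps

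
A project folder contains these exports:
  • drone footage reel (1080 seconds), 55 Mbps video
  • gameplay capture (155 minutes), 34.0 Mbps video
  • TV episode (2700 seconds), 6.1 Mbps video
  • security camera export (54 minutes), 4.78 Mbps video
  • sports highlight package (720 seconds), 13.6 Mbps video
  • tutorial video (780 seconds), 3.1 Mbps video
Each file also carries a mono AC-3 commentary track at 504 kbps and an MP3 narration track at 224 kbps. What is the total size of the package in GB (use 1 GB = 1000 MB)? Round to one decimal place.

54.1 GB

Audio total: 504 + 224 = 728 kbps = 0.728 Mbps.
drone footage reel: 55.728 Mbps × 1080 s = 60186.2 Mb
gameplay capture: 34.728 Mbps × 9300 s = 322970.4 Mb
TV episode: 6.828 Mbps × 2700 s = 18435.6 Mb
security camera export: 5.508 Mbps × 3240 s = 17845.9 Mb
sports highlight package: 14.328 Mbps × 720 s = 10316.2 Mb
tutorial video: 3.828 Mbps × 780 s = 2985.8 Mb
Total: 432740.2 Mb = 54092.5 MB.
= 54.09 GB.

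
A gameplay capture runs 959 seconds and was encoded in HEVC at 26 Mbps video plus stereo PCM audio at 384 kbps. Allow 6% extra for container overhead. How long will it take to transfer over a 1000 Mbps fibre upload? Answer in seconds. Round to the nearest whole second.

27 seconds

Audio: 384 kbps = 0.384 Mbps.
Total bitrate: 26.384 Mbps.
File: 26.384 Mbps × 959 s = 25302.3 Mb.
With 6% container overhead: ×1.06. → 26820.4 Mb.
At 1000 Mbps: 26820.4 / 1000 = 26.8 s ≈ 26.8 seconds.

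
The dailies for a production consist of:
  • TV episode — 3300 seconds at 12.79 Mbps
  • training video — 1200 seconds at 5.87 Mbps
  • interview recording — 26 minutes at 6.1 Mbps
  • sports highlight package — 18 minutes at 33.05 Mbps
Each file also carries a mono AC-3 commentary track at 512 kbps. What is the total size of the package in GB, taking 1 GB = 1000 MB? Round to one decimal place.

Audio: 512 kbps = 0.512 Mbps.
TV episode: 13.302 Mbps × 3300 s = 43896.6 Mb
training video: 6.382 Mbps × 1200 s = 7658.4 Mb
interview recording: 6.612 Mbps × 1560 s = 10314.7 Mb
sports highlight package: 33.562 Mbps × 1080 s = 36247.0 Mb
Total: 98116.7 Mb = 12264.6 MB.
= 12.26 GB.

12.3 GB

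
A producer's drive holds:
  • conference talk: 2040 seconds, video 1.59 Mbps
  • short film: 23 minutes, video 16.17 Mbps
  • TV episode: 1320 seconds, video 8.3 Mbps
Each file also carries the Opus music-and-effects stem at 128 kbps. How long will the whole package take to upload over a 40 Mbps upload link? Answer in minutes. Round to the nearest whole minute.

Audio: 128 kbps = 0.128 Mbps.
conference talk: 1.718 Mbps × 2040 s = 3504.7 Mb
short film: 16.298 Mbps × 1380 s = 22491.2 Mb
TV episode: 8.428 Mbps × 1320 s = 11125.0 Mb
Total: 37120.9 Mb = 4640.1 MB.
At 40 Mbps: 37120.9 / 40 = 928 s ≈ 15.5 minutes.

15 minutes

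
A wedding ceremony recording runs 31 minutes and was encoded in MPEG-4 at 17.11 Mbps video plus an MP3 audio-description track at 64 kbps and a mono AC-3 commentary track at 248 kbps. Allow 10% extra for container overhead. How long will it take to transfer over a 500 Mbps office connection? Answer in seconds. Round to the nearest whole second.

71 seconds

31 min = 1860 s
Audio total: 64 + 248 = 312 kbps = 0.312 Mbps.
Total bitrate: 17.422 Mbps.
File: 17.422 Mbps × 1860 s = 32404.9 Mb.
With 10% container overhead: ×1.10. → 35645.4 Mb.
At 500 Mbps: 35645.4 / 500 = 71.3 s ≈ 71.3 seconds.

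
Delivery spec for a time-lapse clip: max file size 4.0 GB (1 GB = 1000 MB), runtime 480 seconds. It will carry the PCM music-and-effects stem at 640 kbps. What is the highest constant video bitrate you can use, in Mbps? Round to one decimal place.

66.0 Mbps

Budget: 4.0 GB = 32000.0 Mb.
Total bitrate budget: 32000.0 Mb / 480 s = 66.667 Mbps.
Audio: 640 kbps = 0.640 Mbps.
Video: 66.667 − 0.640 = 66.027 Mbps.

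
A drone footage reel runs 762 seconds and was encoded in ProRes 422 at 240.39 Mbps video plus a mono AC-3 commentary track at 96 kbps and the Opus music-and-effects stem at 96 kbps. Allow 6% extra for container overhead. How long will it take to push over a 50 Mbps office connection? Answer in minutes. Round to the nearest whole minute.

Audio total: 96 + 96 = 192 kbps = 0.192 Mbps.
Total bitrate: 240.582 Mbps.
File: 240.582 Mbps × 762 s = 183323.5 Mb.
With 6% container overhead: ×1.06. → 194322.9 Mb.
At 50 Mbps: 194322.9 / 50 = 3886.5 s ≈ 64.8 minutes.

65 minutes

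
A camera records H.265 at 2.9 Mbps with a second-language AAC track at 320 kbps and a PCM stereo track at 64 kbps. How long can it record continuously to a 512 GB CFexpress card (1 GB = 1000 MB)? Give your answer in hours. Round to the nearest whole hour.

346 hours

Audio total: 320 + 64 = 384 kbps = 0.384 Mbps.
Total bitrate: 2.9 + 0.384 = 3.284 Mbps.
Capacity: 512 GB = 4,096,000 Mb.
Recording time: 4,096,000 / 3.284 = 1,247,259 s ≈ 346 hours.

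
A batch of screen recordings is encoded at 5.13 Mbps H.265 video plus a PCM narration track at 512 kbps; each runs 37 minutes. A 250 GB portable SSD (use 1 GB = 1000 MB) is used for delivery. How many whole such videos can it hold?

159

37 min = 2220 s
Audio: 512 kbps = 0.512 Mbps.
Total bitrate: 5.642 Mbps.
Per item: 5.642 Mbps × 2220 s = 12,525 Mb = 1,566 MB.
Capacity: 250 GB = 2,000,000 Mb; 159.68 items → 159 complete.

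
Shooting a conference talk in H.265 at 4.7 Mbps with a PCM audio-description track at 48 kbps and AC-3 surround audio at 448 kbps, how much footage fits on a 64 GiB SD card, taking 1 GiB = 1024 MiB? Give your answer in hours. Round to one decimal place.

Audio total: 48 + 448 = 496 kbps = 0.496 Mbps.
Total bitrate: 4.7 + 0.496 = 5.196 Mbps.
Capacity: 64 GiB = 549,756 Mb.
Recording time: 549,756 / 5.196 = 105,804 s ≈ 29.4 hours.

29.4 hours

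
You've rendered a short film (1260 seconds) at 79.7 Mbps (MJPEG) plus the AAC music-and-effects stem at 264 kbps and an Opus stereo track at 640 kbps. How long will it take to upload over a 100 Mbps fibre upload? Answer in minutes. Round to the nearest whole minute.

Audio total: 264 + 640 = 904 kbps = 0.904 Mbps.
Total bitrate: 80.604 Mbps.
File: 80.604 Mbps × 1260 s = 101561.0 Mb.
At 100 Mbps: 101561.0 / 100 = 1015.6 s ≈ 16.9 minutes.

17 minutes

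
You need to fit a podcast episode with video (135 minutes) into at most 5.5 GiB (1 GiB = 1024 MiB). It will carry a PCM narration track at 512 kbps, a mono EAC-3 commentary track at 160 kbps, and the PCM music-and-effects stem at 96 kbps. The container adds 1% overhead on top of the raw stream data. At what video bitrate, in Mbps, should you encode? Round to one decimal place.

Budget: 5.5 GiB = 47244.6 Mb.
Stream payload after overhead: 47244.6 / 1.01 = 46776.9 Mb.
135 min = 8100 s
Total bitrate budget: 46776.9 Mb / 8100 s = 5.775 Mbps.
Audio total: 512 + 160 + 96 = 768 kbps = 0.768 Mbps.
Video: 5.775 − 0.768 = 5.007 Mbps.

5.0 Mbps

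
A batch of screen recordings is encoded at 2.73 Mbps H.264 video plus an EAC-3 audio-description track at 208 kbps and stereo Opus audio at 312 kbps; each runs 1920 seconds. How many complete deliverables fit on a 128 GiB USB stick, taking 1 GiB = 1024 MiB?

Audio total: 208 + 312 = 520 kbps = 0.520 Mbps.
Total bitrate: 3.250 Mbps.
Per item: 3.250 Mbps × 1920 s = 6,240 Mb = 780.0 MB.
Capacity: 128 GiB = 1,099,512 Mb; 176.20 items → 176 complete.

176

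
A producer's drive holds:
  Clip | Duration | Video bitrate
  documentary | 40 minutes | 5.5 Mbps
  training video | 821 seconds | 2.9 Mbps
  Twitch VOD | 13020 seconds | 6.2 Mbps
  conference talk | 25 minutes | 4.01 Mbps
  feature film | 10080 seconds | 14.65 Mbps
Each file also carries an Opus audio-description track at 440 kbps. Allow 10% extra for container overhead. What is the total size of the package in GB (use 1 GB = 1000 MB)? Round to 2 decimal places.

36.06 GB

Audio: 440 kbps = 0.440 Mbps.
documentary: 5.940 Mbps × 2400 s × 1.10 = 15681.6 Mb
training video: 3.340 Mbps × 821 s × 1.10 = 3016.4 Mb
Twitch VOD: 6.640 Mbps × 13020 s × 1.10 = 95098.1 Mb
conference talk: 4.450 Mbps × 1500 s × 1.10 = 7342.5 Mb
feature film: 15.090 Mbps × 10080 s × 1.10 = 167317.9 Mb
Total: 288456.5 Mb = 36057.1 MB.
= 36.06 GB.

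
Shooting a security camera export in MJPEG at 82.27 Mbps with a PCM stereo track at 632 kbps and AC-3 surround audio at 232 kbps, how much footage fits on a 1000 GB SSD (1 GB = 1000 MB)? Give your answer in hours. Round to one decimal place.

Audio total: 632 + 232 = 864 kbps = 0.864 Mbps.
Total bitrate: 82.27 + 0.864 = 83.134 Mbps.
Capacity: 1000 GB = 8,000,000 Mb.
Recording time: 8,000,000 / 83.134 = 96,230 s ≈ 26.7 hours.

26.7 hours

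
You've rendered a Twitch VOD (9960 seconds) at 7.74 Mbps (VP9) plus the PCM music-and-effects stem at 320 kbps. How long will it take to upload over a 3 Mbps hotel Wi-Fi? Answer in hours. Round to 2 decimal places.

Audio: 320 kbps = 0.320 Mbps.
Total bitrate: 8.060 Mbps.
File: 8.060 Mbps × 9960 s = 80277.6 Mb.
At 3 Mbps: 80277.6 / 3 = 26759.2 s ≈ 7.43 hours.

7.43 hours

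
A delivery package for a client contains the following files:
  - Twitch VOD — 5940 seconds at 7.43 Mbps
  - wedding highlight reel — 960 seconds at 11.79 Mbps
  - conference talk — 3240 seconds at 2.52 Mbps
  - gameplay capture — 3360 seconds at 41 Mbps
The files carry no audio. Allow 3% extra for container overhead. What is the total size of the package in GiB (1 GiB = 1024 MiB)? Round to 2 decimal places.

Twitch VOD: 7.430 Mbps × 5940 s × 1.03 = 45458.2 Mb
wedding highlight reel: 11.790 Mbps × 960 s × 1.03 = 11658.0 Mb
conference talk: 2.520 Mbps × 3240 s × 1.03 = 8409.7 Mb
gameplay capture: 41.000 Mbps × 3360 s × 1.03 = 141892.8 Mb
Total: 207418.7 Mb = 25927.3 MB.
= 24.15 GiB.

24.15 GiB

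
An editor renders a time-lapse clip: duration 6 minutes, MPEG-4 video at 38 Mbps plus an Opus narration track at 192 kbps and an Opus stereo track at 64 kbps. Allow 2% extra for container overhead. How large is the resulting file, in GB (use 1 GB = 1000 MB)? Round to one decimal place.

6 min = 360 s
Audio total: 192 + 64 = 256 kbps = 0.256 Mbps.
Total bitrate: 38 + 0.256 = 38.256 Mbps.
Stream data: 38.256 Mbps × 360 s = 13772.2 Mb.
With 2% container overhead: ×1.02.
14,048 Mb ÷ 8 = 1,756 MB → 1.756 GB.

1.8 GB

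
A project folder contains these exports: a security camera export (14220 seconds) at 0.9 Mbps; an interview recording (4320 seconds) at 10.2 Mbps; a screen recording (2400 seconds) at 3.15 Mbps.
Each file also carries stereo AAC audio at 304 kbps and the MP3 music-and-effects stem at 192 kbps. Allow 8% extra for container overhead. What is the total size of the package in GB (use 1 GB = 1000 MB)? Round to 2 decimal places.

10.10 GB

Audio total: 304 + 192 = 496 kbps = 0.496 Mbps.
security camera export: 1.396 Mbps × 14220 s × 1.08 = 21439.2 Mb
interview recording: 10.696 Mbps × 4320 s × 1.08 = 49903.3 Mb
screen recording: 3.646 Mbps × 2400 s × 1.08 = 9450.4 Mb
Total: 80792.9 Mb = 10099.1 MB.
= 10.10 GB.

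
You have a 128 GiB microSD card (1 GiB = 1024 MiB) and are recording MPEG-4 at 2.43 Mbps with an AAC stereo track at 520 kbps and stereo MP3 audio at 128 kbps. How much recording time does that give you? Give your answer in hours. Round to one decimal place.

Audio total: 520 + 128 = 648 kbps = 0.648 Mbps.
Total bitrate: 2.43 + 0.648 = 3.078 Mbps.
Capacity: 128 GiB = 1,099,512 Mb.
Recording time: 1,099,512 / 3.078 = 357,216 s ≈ 99.2 hours.

99.2 hours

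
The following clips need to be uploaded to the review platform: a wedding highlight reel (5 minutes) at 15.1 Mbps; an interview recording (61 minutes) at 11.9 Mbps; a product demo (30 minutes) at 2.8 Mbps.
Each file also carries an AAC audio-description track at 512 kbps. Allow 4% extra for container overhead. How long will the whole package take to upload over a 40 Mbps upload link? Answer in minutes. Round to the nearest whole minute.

Audio: 512 kbps = 0.512 Mbps.
wedding highlight reel: 15.612 Mbps × 300 s × 1.04 = 4870.9 Mb
interview recording: 12.412 Mbps × 3660 s × 1.04 = 47245.0 Mb
product demo: 3.312 Mbps × 1800 s × 1.04 = 6200.1 Mb
Total: 58316.0 Mb = 7289.5 MB.
At 40 Mbps: 58316.0 / 40 = 1458 s ≈ 24.3 minutes.

24 minutes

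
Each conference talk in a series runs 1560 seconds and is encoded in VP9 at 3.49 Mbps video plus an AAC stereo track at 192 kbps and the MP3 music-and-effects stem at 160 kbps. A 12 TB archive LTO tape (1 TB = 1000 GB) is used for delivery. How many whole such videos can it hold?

Audio total: 192 + 160 = 352 kbps = 0.352 Mbps.
Total bitrate: 3.842 Mbps.
Per item: 3.842 Mbps × 1560 s = 5,994 Mb = 749.2 MB.
Capacity: 12 TB = 96,000,000 Mb; 16017.30 items → 16017 complete.

16017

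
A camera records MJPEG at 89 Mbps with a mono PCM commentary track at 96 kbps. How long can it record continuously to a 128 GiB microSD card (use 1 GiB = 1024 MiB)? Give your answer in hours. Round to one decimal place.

3.4 hours

Audio: 96 kbps = 0.096 Mbps.
Total bitrate: 89 + 0.096 = 89.096 Mbps.
Capacity: 128 GiB = 1,099,512 Mb.
Recording time: 1,099,512 / 89.096 = 12,341 s ≈ 3.43 hours.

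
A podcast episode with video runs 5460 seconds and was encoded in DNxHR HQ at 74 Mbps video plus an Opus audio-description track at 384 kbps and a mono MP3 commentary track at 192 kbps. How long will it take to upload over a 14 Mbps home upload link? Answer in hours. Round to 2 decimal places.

Audio total: 384 + 192 = 576 kbps = 0.576 Mbps.
Total bitrate: 74.576 Mbps.
File: 74.576 Mbps × 5460 s = 407185.0 Mb.
At 14 Mbps: 407185.0 / 14 = 29084.6 s ≈ 8.08 hours.

8.08 hours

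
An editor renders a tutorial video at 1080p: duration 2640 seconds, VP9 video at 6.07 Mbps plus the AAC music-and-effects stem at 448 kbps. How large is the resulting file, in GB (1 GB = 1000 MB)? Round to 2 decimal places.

2.15 GB

Audio: 448 kbps = 0.448 Mbps.
Total bitrate: 6.07 + 0.448 = 6.518 Mbps.
Stream data: 6.518 Mbps × 2640 s = 17207.5 Mb.
17,208 Mb ÷ 8 = 2,151 MB → 2.151 GB.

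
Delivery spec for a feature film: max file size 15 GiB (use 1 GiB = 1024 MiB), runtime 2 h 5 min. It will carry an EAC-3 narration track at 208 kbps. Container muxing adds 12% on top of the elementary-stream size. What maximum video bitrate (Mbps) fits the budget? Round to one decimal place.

Budget: 15 GiB = 128849.0 Mb.
Stream payload after overhead: 128849.0 / 1.12 = 115043.8 Mb.
2 h 5 min = 125 min = 7500 s
Total bitrate budget: 115043.8 Mb / 7500 s = 15.339 Mbps.
Audio: 208 kbps = 0.208 Mbps.
Video: 15.339 − 0.208 = 15.131 Mbps.

15.1 Mbps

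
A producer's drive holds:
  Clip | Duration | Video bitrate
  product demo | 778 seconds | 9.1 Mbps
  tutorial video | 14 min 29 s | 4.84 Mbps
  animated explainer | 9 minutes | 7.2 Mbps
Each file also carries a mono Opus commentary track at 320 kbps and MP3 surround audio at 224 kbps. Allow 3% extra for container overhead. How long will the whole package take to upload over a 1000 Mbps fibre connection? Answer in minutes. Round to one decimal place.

Audio total: 320 + 224 = 544 kbps = 0.544 Mbps.
product demo: 9.644 Mbps × 778 s × 1.03 = 7728.1 Mb
tutorial video: 5.384 Mbps × 869 s × 1.03 = 4819.1 Mb
animated explainer: 7.744 Mbps × 540 s × 1.03 = 4307.2 Mb
Total: 16854.4 Mb = 2106.8 MB.
At 1000 Mbps: 16854.4 / 1000 = 17 s ≈ 0.281 minutes.

0.3 minutes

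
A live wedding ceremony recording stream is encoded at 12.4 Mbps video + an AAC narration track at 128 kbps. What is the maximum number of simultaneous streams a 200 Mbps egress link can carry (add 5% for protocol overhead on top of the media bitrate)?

15

Audio: 128 kbps = 0.128 Mbps.
Per-viewer media rate: 12.528 Mbps.
On the wire with 5% overhead: 13.154 Mbps.
200 Mbps = 200.0 Mbps; 200.0 / 13.154 = 15.20 → 15 viewers.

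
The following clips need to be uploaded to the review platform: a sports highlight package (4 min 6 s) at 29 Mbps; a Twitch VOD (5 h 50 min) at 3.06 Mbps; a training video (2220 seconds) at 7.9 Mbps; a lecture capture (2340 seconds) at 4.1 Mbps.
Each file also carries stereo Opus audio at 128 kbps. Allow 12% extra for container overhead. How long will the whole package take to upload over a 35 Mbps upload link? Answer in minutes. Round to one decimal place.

Audio: 128 kbps = 0.128 Mbps.
sports highlight package: 29.128 Mbps × 246 s × 1.12 = 8025.3 Mb
Twitch VOD: 3.188 Mbps × 21000 s × 1.12 = 74981.8 Mb
training video: 8.028 Mbps × 2220 s × 1.12 = 19960.8 Mb
lecture capture: 4.228 Mbps × 2340 s × 1.12 = 11080.7 Mb
Total: 114048.7 Mb = 14256.1 MB.
At 35 Mbps: 114048.7 / 35 = 3259 s ≈ 54.3 minutes.

54.3 minutes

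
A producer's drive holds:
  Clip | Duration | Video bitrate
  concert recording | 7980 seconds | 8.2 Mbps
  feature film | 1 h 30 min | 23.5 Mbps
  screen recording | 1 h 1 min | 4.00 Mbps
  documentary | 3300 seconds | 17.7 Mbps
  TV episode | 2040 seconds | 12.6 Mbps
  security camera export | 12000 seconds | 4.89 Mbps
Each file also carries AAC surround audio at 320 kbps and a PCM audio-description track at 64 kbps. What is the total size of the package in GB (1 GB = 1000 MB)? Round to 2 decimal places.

45.37 GB

Audio total: 320 + 64 = 384 kbps = 0.384 Mbps.
concert recording: 8.584 Mbps × 7980 s = 68500.3 Mb
feature film: 23.884 Mbps × 5400 s = 128973.6 Mb
screen recording: 4.384 Mbps × 3660 s = 16045.4 Mb
documentary: 18.084 Mbps × 3300 s = 59677.2 Mb
TV episode: 12.984 Mbps × 2040 s = 26487.4 Mb
security camera export: 5.274 Mbps × 12000 s = 63288.0 Mb
Total: 362971.9 Mb = 45371.5 MB.
= 45.37 GB.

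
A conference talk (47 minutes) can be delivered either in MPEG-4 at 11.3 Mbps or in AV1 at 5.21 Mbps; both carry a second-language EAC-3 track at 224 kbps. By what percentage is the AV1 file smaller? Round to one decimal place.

52.8%

47 min = 2820 s
Audio: 224 kbps = 0.224 Mbps.
MPEG-4: 11.524 Mbps × 2820 s = 32497.7 Mb = 4.062 GB.
AV1: 5.434 Mbps × 2820 s = 15323.9 Mb = 1.915 GB.
Reduction: (1 − 1.915/4.062) × 100 = 52.85%.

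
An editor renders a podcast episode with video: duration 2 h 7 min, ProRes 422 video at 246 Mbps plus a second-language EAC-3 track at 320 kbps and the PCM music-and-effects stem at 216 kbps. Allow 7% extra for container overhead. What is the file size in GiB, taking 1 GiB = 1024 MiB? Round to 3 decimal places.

234.007 GiB

2 h 7 min = 127 min = 7620 s
Audio total: 320 + 216 = 536 kbps = 0.536 Mbps.
Total bitrate: 246 + 0.536 = 246.536 Mbps.
Stream data: 246.536 Mbps × 7620 s = 1878604.3 Mb.
With 7% container overhead: ×1.07.
2,010,107 Mb = 251,263,327,800 bytes ÷ 1,073,741,824 = 234.0 GiB.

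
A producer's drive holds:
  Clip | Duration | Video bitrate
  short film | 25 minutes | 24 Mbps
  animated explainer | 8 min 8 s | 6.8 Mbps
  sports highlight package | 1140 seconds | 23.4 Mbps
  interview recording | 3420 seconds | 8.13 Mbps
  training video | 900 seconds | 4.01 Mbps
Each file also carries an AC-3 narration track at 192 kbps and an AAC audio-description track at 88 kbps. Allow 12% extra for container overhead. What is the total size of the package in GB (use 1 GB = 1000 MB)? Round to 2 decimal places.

13.93 GB

Audio total: 192 + 88 = 280 kbps = 0.280 Mbps.
short film: 24.280 Mbps × 1500 s × 1.12 = 40790.4 Mb
animated explainer: 7.080 Mbps × 488 s × 1.12 = 3869.6 Mb
sports highlight package: 23.680 Mbps × 1140 s × 1.12 = 30234.6 Mb
interview recording: 8.410 Mbps × 3420 s × 1.12 = 32213.7 Mb
training video: 4.290 Mbps × 900 s × 1.12 = 4324.3 Mb
Total: 111432.7 Mb = 13929.1 MB.
= 13.93 GB.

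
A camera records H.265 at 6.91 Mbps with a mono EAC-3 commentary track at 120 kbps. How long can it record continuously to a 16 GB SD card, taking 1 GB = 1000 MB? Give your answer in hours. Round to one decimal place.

5.1 hours

Audio: 120 kbps = 0.120 Mbps.
Total bitrate: 6.91 + 0.120 = 7.030 Mbps.
Capacity: 16 GB = 128,000 Mb.
Recording time: 128,000 / 7.030 = 18,208 s ≈ 5.06 hours.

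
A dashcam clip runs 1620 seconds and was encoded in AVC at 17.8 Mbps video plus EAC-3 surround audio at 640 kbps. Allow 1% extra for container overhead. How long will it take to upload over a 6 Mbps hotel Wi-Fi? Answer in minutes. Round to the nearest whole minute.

84 minutes

Audio: 640 kbps = 0.640 Mbps.
Total bitrate: 18.440 Mbps.
File: 18.440 Mbps × 1620 s = 29872.8 Mb.
With 1% container overhead: ×1.01. → 30171.5 Mb.
At 6 Mbps: 30171.5 / 6 = 5028.6 s ≈ 83.8 minutes.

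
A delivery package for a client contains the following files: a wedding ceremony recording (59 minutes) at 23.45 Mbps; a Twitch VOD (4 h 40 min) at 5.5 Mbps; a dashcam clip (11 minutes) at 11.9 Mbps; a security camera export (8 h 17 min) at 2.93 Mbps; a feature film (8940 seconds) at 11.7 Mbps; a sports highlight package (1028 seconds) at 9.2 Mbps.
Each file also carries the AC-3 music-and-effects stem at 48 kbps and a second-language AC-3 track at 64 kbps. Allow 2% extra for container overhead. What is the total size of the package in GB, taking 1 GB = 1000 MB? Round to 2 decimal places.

49.92 GB

Audio total: 48 + 64 = 112 kbps = 0.112 Mbps.
wedding ceremony recording: 23.562 Mbps × 3540 s × 1.02 = 85077.7 Mb
Twitch VOD: 5.612 Mbps × 16800 s × 1.02 = 96167.2 Mb
dashcam clip: 12.012 Mbps × 660 s × 1.02 = 8086.5 Mb
security camera export: 3.042 Mbps × 29820 s × 1.02 = 92526.7 Mb
feature film: 11.812 Mbps × 8940 s × 1.02 = 107711.3 Mb
sports highlight package: 9.312 Mbps × 1028 s × 1.02 = 9764.2 Mb
Total: 399333.5 Mb = 49916.7 MB.
= 49.92 GB.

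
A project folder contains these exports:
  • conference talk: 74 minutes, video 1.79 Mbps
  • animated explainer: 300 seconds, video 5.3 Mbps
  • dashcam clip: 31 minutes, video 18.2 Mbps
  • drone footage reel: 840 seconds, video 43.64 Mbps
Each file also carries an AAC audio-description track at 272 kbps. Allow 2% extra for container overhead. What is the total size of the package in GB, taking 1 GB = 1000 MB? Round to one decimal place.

10.5 GB

Audio: 272 kbps = 0.272 Mbps.
conference talk: 2.062 Mbps × 4440 s × 1.02 = 9338.4 Mb
animated explainer: 5.572 Mbps × 300 s × 1.02 = 1705.0 Mb
dashcam clip: 18.472 Mbps × 1860 s × 1.02 = 35045.1 Mb
drone footage reel: 43.912 Mbps × 840 s × 1.02 = 37623.8 Mb
Total: 83712.3 Mb = 10464.0 MB.
= 10.46 GB.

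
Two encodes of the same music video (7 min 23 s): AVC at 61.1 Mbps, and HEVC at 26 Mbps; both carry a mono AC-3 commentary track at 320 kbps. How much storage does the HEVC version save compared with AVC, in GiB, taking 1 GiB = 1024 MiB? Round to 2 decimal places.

7 min 23 s = 443 s
Audio: 320 kbps = 0.320 Mbps.
AVC: 61.420 Mbps × 443 s = 27209.1 Mb = 3.168 GiB.
HEVC: 26.320 Mbps × 443 s = 11659.8 Mb = 1.357 GiB.
Saving: 3.168 − 1.357 = 1.810 GiB.

1.81 GiB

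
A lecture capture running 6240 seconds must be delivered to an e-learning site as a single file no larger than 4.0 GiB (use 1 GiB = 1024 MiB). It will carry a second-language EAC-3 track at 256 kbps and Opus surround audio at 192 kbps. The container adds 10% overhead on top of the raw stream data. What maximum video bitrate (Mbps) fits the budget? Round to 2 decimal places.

4.56 Mbps

Budget: 4.0 GiB = 34359.7 Mb.
Stream payload after overhead: 34359.7 / 1.10 = 31236.1 Mb.
Total bitrate budget: 31236.1 Mb / 6240 s = 5.006 Mbps.
Audio total: 256 + 192 = 448 kbps = 0.448 Mbps.
Video: 5.006 − 0.448 = 4.558 Mbps.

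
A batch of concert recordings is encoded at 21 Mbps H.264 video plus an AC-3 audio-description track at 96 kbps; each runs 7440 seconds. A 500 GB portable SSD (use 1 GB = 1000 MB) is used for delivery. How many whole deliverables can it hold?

Audio: 96 kbps = 0.096 Mbps.
Total bitrate: 21.096 Mbps.
Per item: 21.096 Mbps × 7440 s = 156,954 Mb = 19,619 MB.
Capacity: 500 GB = 4,000,000 Mb; 25.49 items → 25 complete.

25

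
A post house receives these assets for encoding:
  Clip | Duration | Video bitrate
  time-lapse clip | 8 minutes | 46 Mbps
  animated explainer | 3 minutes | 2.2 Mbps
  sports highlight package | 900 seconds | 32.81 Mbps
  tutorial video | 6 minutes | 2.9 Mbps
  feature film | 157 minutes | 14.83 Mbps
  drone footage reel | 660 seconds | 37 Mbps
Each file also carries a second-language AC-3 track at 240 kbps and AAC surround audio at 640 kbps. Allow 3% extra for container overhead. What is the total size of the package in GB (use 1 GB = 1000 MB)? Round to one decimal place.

Audio total: 240 + 640 = 880 kbps = 0.880 Mbps.
time-lapse clip: 46.880 Mbps × 480 s × 1.03 = 23177.5 Mb
animated explainer: 3.080 Mbps × 180 s × 1.03 = 571.0 Mb
sports highlight package: 33.690 Mbps × 900 s × 1.03 = 31230.6 Mb
tutorial video: 3.780 Mbps × 360 s × 1.03 = 1401.6 Mb
feature film: 15.710 Mbps × 9420 s × 1.03 = 152427.8 Mb
drone footage reel: 37.880 Mbps × 660 s × 1.03 = 25750.8 Mb
Total: 234559.4 Mb = 29319.9 MB.
= 29.32 GB.

29.3 GB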